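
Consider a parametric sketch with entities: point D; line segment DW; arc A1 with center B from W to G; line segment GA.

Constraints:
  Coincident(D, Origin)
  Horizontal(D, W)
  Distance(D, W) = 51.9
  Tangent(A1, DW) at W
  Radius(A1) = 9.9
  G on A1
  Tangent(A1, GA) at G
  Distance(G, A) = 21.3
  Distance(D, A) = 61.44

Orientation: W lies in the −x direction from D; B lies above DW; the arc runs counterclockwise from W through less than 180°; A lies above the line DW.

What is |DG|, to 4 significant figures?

45.08

D is at the origin; DW is horizontal with |DW| = 51.9 and W on the −x side, so W = (-51.90, 0.000). Since A1 is tangent to DW there, BW ⟂ DW, so B = W + (0, 9.9) = (-51.90, 9.900). Since BG ⟂ GA (tangency), |BA| = √(9.9² + 21.3²) = 23.49 regardless of where G sits on A1. So A lies on both circle(D, 61.44) and circle(B, 23.49); the above-DW intersection is A = (-51.58, 33.39). G is the foot of the tangent from A: G = (-42.87, 13.95).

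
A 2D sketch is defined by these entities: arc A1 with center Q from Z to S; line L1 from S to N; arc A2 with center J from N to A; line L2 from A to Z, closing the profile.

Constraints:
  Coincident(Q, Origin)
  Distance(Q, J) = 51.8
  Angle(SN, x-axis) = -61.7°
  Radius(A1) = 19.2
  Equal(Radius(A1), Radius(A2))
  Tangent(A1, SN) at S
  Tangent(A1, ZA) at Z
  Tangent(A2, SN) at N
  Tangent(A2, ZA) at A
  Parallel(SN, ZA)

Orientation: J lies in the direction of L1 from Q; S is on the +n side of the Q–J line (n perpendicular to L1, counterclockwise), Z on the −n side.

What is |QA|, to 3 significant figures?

55.2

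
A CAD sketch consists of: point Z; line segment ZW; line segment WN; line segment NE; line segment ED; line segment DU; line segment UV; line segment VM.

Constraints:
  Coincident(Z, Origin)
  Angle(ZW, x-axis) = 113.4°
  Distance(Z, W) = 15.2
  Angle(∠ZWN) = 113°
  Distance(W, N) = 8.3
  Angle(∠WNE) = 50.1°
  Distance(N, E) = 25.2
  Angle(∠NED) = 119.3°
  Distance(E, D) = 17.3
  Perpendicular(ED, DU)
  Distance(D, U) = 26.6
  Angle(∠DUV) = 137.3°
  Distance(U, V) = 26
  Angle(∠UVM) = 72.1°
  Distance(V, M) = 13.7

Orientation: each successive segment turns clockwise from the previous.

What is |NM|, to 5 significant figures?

12.922

Z is at the origin; ZW runs at 113.4° with length 15.2, so W = (-6.0366, 13.950). ∠ZWN = 113.0° gives WN at 46.400° from the x-axis; with |WN| = 8.3, N = (-0.31281, 19.960). ∠WNE = 50.1° gives NE at -83.500° from the x-axis; with |NE| = 25.2, E = (2.5399, -5.0775). ∠NED = 119.3° gives ED at -144.20° from the x-axis; with |ED| = 17.3, D = (-11.491, -15.197). ED is perpendicular to DU, so DU runs at 125.80°; with |DU| = 26.6, U = (-27.051, 6.3770). ∠DUV = 137.3° gives UV at 83.100° from the x-axis; with |UV| = 26.0, V = (-23.928, 32.189). ∠UVM = 72.1° gives VM at -24.800° from the x-axis; with |VM| = 13.7, M = (-11.491, 26.442). Then |NM| = |M − N| = 12.922.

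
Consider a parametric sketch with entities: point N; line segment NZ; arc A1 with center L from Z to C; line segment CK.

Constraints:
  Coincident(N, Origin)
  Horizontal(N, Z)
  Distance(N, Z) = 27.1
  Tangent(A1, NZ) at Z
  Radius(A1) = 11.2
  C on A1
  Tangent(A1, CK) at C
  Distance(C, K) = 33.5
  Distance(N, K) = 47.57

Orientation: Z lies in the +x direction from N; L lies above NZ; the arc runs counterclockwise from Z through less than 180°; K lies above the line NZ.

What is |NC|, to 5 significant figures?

40.275

N is at the origin; N and Z share the same y with |NZ| = 27.1 and Z on the +x side, so Z = (27.100, 0.0000). Since A1 is tangent to NZ there, LZ ⟂ NZ, so L = Z + (0, 11.2) = (27.100, 11.200). Since LC ⟂ CK (tangency), |LK| = √(11.2² + 33.5²) = 35.323 regardless of where C sits on A1. So K lies on both circle(N, 47.57) and circle(L, 35.323); the above-NZ intersection is K = (16.095, 44.765). C is the foot of the tangent from K: C = (36.087, 17.884).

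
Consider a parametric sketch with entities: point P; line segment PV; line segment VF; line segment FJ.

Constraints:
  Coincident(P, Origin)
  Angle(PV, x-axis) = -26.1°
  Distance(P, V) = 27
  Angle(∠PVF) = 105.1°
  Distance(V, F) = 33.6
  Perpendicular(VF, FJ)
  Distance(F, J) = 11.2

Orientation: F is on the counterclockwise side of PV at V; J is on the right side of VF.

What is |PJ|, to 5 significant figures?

55.136

∠PVF = 105.1°, so VF runs at -26.1° + (180° − 105.1°) = 48.800° from the x-axis; with |VF| = 33.6, F = V + 33.6·(cos 48.800°, sin 48.800°) = (46.379, 13.403). VF is perpendicular to FJ; with |FJ| = 11.2 on the right of VF, J = F + 11.2·(0.75241, -0.65869) = (54.806, 6.0255). Then |PJ| = |J − P| = 55.136.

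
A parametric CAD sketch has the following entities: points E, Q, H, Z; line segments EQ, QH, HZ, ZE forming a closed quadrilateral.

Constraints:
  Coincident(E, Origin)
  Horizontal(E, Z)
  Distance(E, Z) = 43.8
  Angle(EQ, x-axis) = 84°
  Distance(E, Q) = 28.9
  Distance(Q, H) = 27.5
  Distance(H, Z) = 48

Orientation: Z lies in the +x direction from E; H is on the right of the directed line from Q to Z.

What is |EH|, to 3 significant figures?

4.69

Checks: E.y = 0.00, Z.y = 0.00 ✓; |QH| = 27.50 ✓; |HZ| = 48.00 ✓.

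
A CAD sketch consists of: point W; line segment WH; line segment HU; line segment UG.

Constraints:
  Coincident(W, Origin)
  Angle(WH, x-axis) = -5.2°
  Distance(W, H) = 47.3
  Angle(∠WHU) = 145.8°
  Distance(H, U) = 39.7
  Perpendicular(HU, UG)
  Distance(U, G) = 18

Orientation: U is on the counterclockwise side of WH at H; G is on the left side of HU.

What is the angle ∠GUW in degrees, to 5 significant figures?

71.361°

W is at the origin; WH runs at -5.2° with length 47.3, so H = 47.3·(cos -5.2°, sin -5.2°) = (47.105, -4.2869). ∠WHU = 145.8°, so HU runs at -5.2° + (180° − 145.8°) = 29.000° from the x-axis; with |HU| = 39.7, U = H + 39.7·(cos 29.000°, sin 29.000°) = (81.828, 14.960). The perpendicularity gives UG at right angles to HU; with |UG| = 18.0 on the left of HU, G = U + 18.0·(-0.48481, 0.87462) = (73.101, 30.703). Then cos ∠GUW = UG·UW / (|UG||UW|), giving 71.361°.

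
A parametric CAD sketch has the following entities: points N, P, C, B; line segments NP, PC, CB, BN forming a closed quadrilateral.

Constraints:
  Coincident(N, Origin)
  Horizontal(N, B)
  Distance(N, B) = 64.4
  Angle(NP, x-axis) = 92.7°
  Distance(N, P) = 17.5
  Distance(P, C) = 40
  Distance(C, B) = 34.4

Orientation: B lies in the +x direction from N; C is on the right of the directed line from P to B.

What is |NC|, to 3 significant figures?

31.5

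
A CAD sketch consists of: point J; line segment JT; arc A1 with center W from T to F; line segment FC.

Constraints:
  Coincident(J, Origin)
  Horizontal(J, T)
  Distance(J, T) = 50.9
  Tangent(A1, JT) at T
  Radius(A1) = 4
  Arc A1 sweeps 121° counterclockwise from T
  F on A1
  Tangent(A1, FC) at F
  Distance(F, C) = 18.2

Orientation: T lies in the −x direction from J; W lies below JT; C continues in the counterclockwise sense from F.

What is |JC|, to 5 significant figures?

49.901

J is at the origin; JT is horizontal with |JT| = 50.9 and T on the −x side, so T = (-50.900, 0.0000). Tangency of A1 to JT means the radius WT is perpendicular to JT, so W = T + (0, -4) = (-50.900, -4.0000). On A1, T sits at bearing 90° from W; a 121° counterclockwise sweep puts F at bearing 211°, so F = W + 4.0·(cos 211°, sin 211°) = (-54.329, -6.0602). A1 meets FC tangentially, so WF is at right angles to FC, so FC runs along (−sin 211°, cos 211°); with |FC| = 18.2, C = (-44.955, -21.661). Then |JC| = |C − J| = 49.901.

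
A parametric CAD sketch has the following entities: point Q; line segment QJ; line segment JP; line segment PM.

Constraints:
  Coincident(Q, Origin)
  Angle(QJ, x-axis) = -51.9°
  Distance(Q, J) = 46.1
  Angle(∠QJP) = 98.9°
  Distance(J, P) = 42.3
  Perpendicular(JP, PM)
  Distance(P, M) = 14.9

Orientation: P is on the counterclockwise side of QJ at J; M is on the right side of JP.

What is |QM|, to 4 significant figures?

78.08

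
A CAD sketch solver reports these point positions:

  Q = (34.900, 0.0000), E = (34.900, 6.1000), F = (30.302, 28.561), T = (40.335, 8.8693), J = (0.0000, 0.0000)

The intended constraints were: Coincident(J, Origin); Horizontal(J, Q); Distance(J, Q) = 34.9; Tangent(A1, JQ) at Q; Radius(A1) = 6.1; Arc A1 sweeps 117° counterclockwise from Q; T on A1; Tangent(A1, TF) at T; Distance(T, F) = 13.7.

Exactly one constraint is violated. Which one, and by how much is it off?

Distance(T, F) = 13.7 — off by 8.40.

J = (0.00, 0.00) ✓; J.y = 0.00, Q.y = 0.00 ✓; |JQ| = 34.90 ✓; ∠(EQ, QJ) = 90.00° ✓; |EQ| = 6.100 ✓; bearing(E→T) − bearing(E→Q) = 117.0° ✓; |ET| = 6.100 ✓; ∠(ET, TF) = 90.00° ✓; |TF| = 22.10 ✗.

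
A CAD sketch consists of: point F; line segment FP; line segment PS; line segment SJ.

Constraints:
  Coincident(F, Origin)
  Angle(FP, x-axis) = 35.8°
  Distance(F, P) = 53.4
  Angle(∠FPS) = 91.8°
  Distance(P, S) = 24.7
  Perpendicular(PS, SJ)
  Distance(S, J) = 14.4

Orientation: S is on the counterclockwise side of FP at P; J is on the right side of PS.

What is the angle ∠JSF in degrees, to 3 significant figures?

154°

F is at the origin; FP runs at 35.8° with length 53.4, so P = 53.4·(cos 35.8°, sin 35.8°) = (43.3, 31.2). ∠FPS = 91.8°, so PS runs at 35.8° + (180° − 91.8°) = 124° from the x-axis; with |PS| = 24.7, S = P + 24.7·(cos 124°, sin 124°) = (29.5, 51.7). PS ⟂ SJ; with |SJ| = 14.4 on the right of PS, J = S + 14.4·(0.829, 0.559) = (41.4, 59.8). Then cos ∠JSF = SJ·SF / (|SJ||SF|), giving 154°.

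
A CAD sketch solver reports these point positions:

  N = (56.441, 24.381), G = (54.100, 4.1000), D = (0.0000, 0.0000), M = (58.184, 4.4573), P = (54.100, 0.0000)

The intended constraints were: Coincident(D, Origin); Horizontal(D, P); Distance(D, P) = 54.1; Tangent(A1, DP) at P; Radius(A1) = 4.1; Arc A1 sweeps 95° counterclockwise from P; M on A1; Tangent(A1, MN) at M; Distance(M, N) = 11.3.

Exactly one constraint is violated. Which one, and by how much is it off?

Distance(M, N) = 11.3 — off by 8.70.

D = (0.00, 0.00) ✓; D.y = 0.00, P.y = 0.00 ✓; |DP| = 54.10 ✓; ∠(GP, PD) = 90.00° ✓; |GP| = 4.100 ✓; bearing(G→M) − bearing(G→P) = 95.00° ✓; |GM| = 4.100 ✓; ∠(GM, MN) = 90.00° ✓; |MN| = 20.00 ✗.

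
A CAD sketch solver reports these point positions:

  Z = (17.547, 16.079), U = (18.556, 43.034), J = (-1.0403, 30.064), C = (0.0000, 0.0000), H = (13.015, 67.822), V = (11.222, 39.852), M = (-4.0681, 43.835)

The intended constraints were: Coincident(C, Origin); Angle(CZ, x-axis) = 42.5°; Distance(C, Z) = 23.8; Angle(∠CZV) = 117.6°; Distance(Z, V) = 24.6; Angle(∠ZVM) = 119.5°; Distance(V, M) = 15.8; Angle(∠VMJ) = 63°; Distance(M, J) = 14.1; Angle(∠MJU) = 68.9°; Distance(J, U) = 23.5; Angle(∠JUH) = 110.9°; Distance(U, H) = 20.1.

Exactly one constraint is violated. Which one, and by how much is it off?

Distance(U, H) = 20.1 — off by 5.30.

C = (0.00, 0.00) ✓; CZ at 42.50° ✓; |CZ| = 23.80 ✓; ∠CZV = 117.6° ✓; |ZV| = 24.60 ✓; ∠ZVM = 119.5° ✓; |VM| = 15.80 ✓; ∠VMJ = 63.00° ✓; |MJ| = 14.10 ✓; ∠MJU = 68.90° ✓; |JU| = 23.50 ✓; ∠JUH = 110.9° ✓; |UH| = 25.40 ✗.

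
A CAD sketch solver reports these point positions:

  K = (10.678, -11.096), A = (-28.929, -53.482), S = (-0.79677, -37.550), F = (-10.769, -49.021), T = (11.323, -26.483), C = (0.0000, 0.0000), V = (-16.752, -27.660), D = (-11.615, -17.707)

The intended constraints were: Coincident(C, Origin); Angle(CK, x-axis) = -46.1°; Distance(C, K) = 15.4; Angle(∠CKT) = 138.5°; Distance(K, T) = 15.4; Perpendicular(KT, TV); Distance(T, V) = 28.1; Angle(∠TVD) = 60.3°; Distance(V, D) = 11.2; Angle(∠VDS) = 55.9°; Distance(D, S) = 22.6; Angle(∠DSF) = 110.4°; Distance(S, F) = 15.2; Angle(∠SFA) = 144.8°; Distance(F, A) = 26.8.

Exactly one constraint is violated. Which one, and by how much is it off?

Distance(F, A) = 26.8 — off by 8.10.

C = (0.00, 0.00) ✓; CK at -46.10° ✓; |CK| = 15.40 ✓; ∠CKT = 138.5° ✓; |KT| = 15.40 ✓; ∠(KT, TV) = 90.00° ✓; |TV| = 28.10 ✓; ∠TVD = 60.30° ✓; |VD| = 11.20 ✓; ∠VDS = 55.90° ✓; |DS| = 22.60 ✓; ∠DSF = 110.4° ✓; |SF| = 15.20 ✓; ∠SFA = 144.8° ✓; |FA| = 18.70 ✗.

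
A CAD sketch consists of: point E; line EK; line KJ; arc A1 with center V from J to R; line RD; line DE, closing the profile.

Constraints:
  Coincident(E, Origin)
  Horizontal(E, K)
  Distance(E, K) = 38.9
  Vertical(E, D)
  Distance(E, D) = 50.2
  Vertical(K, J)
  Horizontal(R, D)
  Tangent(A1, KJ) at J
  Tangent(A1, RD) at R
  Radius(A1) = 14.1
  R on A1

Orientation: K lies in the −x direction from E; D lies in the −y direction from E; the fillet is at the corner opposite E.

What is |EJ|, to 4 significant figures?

53.07

The virtual corner opposite E is at (-38.90, -50.20). Tangency of A1 to KJ means the radius VJ is perpendicular to KJ and since A1 is tangent to RD there, VR ⟂ RD, with radius 14.1, so the center V sits 14.1 in from both sides at V = (-24.80, -36.10). That places the tangent points at J = (-38.90, -36.10) on KJ and R = (-24.80, -50.20) on RD. Then |EJ| = |J − E| = 53.07.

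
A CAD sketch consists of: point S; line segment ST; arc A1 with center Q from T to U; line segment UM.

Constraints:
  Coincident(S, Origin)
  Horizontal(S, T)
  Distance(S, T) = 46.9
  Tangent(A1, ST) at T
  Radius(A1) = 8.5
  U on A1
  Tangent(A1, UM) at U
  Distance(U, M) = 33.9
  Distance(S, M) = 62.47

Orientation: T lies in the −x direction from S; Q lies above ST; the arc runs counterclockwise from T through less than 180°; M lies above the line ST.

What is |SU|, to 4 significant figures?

39.85

Checks: |QU| = 8.500 ✓; ∠(QU, UM) = 90.00° ✓; |UM| = 33.90 ✓; |SM| = 62.47 ✓.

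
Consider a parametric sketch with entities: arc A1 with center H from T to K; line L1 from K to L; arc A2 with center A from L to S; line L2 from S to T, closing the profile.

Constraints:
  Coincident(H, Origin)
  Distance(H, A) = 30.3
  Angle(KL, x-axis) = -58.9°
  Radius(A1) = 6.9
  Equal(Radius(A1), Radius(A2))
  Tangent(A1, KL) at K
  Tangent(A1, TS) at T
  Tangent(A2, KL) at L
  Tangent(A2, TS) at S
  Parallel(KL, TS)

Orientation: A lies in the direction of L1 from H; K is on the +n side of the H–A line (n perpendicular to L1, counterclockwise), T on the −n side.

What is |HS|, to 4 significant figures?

31.08

The slot axis is L1's direction at -58.9°, so u = (cos -58.9°, sin -58.9°) = (0.5165, -0.8563) and n = (−sin -58.9°, cos -58.9°) = (0.8563, 0.5165). H is at the origin and A lies 30.3 along u from H, so A = 30.3·u = (15.65, -25.94). Tangency of A1 to both parallel lines with radius 6.9 puts K and T at H ± 6.9·n: K = (5.908, 3.564), T = (-5.908, -3.564). Equal radii place L and S the same way about A: L = A + 6.9·n = (21.56, -22.38), S = A − 6.9·n = (9.743, -29.51). Then |HS| = |S − H| = 31.08.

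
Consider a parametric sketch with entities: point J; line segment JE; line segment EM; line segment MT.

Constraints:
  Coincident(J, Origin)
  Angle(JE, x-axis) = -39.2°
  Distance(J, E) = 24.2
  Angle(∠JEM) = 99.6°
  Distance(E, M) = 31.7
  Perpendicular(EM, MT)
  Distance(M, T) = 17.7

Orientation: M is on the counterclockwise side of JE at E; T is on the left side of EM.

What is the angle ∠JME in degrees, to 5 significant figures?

33.731°

J is at the origin; JE runs at -39.2° with length 24.2, so E = 24.2·(cos -39.2°, sin -39.2°) = (18.754, -15.295). ∠JEM = 99.6°, so EM runs at -39.2° + (180° − 99.6°) = 41.200° from the x-axis; with |EM| = 31.7, M = E + 31.7·(cos 41.200°, sin 41.200°) = (42.605, 5.5853). Then cos ∠JME = MJ·ME / (|MJ||ME|), giving 33.731°.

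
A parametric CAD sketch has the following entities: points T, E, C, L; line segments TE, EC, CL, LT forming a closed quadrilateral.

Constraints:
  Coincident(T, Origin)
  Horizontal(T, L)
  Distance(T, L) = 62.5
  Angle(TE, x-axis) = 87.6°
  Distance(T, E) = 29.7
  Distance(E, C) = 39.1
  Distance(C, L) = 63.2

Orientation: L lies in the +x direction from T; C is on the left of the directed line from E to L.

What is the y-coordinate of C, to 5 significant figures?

54.872

Checks: T = (0.00, 0.00) ✓; |EC| = 39.10 ✓; |CL| = 63.20 ✓.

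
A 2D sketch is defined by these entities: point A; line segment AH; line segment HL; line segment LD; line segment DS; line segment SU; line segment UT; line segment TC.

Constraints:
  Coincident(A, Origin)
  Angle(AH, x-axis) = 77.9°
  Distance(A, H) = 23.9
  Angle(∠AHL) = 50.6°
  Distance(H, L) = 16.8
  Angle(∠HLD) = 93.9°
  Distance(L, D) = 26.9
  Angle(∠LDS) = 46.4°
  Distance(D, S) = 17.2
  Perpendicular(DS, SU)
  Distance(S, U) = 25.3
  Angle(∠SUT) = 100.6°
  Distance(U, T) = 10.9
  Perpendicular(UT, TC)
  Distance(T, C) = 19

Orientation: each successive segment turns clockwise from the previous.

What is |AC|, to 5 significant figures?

6.6729

A is at the origin; AH runs at 77.9° with length 23.9, so H = (5.0099, 23.369). ∠AHL = 50.6° gives HL at -51.500° from the x-axis; with |HL| = 16.8, L = (15.468, 10.221). ∠HLD = 93.9° gives LD at -137.60° from the x-axis; with |LD| = 26.9, D = (-4.3963, -7.9175). ∠LDS = 46.4° gives DS at 88.800° from the x-axis; with |DS| = 17.2, S = (-4.0361, 9.2787). DS is perpendicular to SU, so SU runs at -1.2000°; with |SU| = 25.3, U = (21.258, 8.7489). ∠SUT = 100.6° gives UT at -80.600° from the x-axis; with |UT| = 10.9, T = (23.039, -2.0048). The perpendicularity gives TC at right angles to UT, so TC runs at -170.60°; with |TC| = 19.0, C = (4.2937, -5.1080). Then |AC| = |C − A| = 6.6729.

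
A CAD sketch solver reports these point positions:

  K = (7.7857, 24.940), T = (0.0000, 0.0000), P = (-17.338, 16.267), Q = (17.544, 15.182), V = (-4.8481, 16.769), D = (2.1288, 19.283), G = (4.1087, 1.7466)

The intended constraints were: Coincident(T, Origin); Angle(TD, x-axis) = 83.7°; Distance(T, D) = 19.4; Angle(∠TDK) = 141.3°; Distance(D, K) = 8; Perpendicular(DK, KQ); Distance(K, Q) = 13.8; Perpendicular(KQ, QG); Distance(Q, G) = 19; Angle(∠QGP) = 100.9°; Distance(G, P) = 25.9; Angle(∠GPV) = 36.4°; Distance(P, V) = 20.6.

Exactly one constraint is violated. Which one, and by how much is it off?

Distance(P, V) = 20.6 — off by 8.10.

T = (0.00, 0.00) ✓; TD at 83.70° ✓; |TD| = 19.40 ✓; ∠TDK = 141.3° ✓; |DK| = 8.000 ✓; ∠(DK, KQ) = 90.00° ✓; |KQ| = 13.80 ✓; ∠(KQ, QG) = 90.00° ✓; |QG| = 19.00 ✓; ∠QGP = 100.9° ✓; |GP| = 25.90 ✓; ∠GPV = 36.40° ✓; |PV| = 12.50 ✗.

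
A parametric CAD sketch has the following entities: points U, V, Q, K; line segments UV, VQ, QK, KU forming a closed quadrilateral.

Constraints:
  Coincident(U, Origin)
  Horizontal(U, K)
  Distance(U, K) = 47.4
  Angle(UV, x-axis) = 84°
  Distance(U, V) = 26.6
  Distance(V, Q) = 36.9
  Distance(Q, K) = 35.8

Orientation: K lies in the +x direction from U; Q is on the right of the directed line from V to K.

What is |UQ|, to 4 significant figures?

15.66

Checks: |VQ| = 36.90 ✓; |QK| = 35.80 ✓.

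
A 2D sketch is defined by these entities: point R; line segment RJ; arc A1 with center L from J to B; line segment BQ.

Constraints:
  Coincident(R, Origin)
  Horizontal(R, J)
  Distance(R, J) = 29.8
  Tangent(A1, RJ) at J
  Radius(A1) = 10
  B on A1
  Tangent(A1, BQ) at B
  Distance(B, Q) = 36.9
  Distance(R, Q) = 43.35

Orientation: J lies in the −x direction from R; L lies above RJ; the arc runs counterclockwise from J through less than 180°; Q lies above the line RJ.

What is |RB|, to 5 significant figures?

21.438

R is at the origin; RJ is horizontal with |RJ| = 29.8 and J on the −x side, so J = (-29.800, 0.0000). The tangent condition forces LJ to be normal to RJ, so L = J + (0, 10) = (-29.800, 10.000). Since LB ⟂ BQ (tangency), |LQ| = √(10.0² + 36.9²) = 38.231 regardless of where B sits on A1. So Q lies on both circle(R, 43.35) and circle(L, 38.231); the above-RJ intersection is Q = (-9.3826, 42.322). B is the foot of the tangent from Q: B = (-20.243, 7.0568).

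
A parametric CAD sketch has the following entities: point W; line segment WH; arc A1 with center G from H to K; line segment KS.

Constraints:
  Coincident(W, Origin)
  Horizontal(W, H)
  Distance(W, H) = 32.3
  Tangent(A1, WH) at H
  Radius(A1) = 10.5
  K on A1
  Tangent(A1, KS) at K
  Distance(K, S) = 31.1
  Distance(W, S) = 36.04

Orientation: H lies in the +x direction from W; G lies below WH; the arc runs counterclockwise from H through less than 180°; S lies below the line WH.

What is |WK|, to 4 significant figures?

23.55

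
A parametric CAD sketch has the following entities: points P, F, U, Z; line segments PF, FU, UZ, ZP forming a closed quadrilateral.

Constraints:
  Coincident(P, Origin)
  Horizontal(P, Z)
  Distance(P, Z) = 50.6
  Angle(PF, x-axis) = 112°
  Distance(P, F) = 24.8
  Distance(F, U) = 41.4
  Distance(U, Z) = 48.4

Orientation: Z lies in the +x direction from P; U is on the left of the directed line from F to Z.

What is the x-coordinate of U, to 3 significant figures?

27.3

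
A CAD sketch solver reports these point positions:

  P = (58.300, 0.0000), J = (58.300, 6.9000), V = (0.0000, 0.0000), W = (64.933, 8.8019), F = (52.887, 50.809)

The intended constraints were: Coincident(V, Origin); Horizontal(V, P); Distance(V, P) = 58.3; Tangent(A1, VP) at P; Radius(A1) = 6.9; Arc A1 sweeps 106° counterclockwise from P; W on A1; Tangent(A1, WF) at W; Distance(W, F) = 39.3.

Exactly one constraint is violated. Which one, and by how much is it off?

Distance(W, F) = 39.3 — off by 4.40.

V = (0.00, 0.00) ✓; V.y = 0.00, P.y = 0.00 ✓; |VP| = 58.30 ✓; ∠(JP, PV) = 90.00° ✓; |JP| = 6.900 ✓; bearing(J→W) − bearing(J→P) = 106.0° ✓; |JW| = 6.900 ✓; ∠(JW, WF) = 90.00° ✓; |WF| = 43.70 ✗.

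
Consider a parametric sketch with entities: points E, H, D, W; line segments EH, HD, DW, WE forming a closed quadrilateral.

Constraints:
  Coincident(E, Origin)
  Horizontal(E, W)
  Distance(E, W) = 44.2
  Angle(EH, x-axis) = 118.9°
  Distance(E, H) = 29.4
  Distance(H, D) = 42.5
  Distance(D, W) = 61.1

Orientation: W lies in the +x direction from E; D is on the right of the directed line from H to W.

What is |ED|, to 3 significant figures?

22.2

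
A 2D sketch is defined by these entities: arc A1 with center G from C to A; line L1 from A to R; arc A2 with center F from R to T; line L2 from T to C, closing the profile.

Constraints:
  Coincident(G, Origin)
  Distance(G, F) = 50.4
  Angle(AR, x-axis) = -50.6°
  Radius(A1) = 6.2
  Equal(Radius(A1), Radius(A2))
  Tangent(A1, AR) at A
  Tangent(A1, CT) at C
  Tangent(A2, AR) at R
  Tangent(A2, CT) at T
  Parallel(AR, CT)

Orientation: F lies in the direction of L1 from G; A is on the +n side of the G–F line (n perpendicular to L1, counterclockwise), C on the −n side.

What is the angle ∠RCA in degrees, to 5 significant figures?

76.178°

The slot axis is L1's direction at -50.6°, so u = (cos -50.6°, sin -50.6°) = (0.63473, -0.77273) and n = (−sin -50.6°, cos -50.6°) = (0.77273, 0.63473). G is at the origin and F lies 50.4 along u from G, so F = 50.4·u = (31.990, -38.946). Tangency of A1 to both parallel lines with radius 6.2 puts A and C at G ± 6.2·n: A = (4.7909, 3.9353), C = (-4.7909, -3.9353). Equal radii place R and T the same way about F: R = F + 6.2·n = (36.781, -35.010), T = F − 6.2·n = (27.199, -42.881). Then cos ∠RCA = CR·CA / (|CR||CA|), giving 76.178°.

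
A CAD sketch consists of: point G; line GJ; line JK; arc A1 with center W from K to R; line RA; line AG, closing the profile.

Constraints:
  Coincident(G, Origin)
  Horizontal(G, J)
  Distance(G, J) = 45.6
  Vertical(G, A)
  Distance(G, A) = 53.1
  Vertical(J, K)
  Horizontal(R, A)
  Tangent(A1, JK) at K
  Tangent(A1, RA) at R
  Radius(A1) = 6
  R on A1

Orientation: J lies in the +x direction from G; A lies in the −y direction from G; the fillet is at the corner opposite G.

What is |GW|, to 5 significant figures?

61.535

G is at the origin; GJ is horizontal with |GJ| = 45.6 and J on the +x side, so J = (45.600, 0.0000). G and A share the same x with |GA| = 53.1 and A on the −y side, so A = (0.0000, -53.100). The virtual corner opposite G is at (45.600, -53.100). Tangency of A1 to JK means the radius WK is perpendicular to JK and the tangent condition forces WR to be normal to RA, with radius 6.0, so the center W sits 6.0 in from both sides at W = (39.600, -47.100). Then |GW| = |W − G| = 61.535.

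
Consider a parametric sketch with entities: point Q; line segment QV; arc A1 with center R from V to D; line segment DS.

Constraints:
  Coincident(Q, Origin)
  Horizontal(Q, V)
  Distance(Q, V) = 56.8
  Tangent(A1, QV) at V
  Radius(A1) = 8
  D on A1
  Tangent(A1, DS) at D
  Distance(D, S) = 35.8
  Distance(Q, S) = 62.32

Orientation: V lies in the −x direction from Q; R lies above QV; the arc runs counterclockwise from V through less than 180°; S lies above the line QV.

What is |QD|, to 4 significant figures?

49.37

Q is at the origin; Q and V share the same y with |QV| = 56.8 and V on the −x side, so V = (-56.80, 0.000). The tangent condition forces RV to be normal to QV, so R = V + (0, 8) = (-56.80, 8.000). Since RD ⟂ DS (tangency), |RS| = √(8.0² + 35.8²) = 36.68 regardless of where D sits on A1. So S lies on both circle(Q, 62.32) and circle(R, 36.68); the above-QV intersection is S = (-45.27, 42.83). D is the foot of the tangent from S: D = (-48.84, 7.203).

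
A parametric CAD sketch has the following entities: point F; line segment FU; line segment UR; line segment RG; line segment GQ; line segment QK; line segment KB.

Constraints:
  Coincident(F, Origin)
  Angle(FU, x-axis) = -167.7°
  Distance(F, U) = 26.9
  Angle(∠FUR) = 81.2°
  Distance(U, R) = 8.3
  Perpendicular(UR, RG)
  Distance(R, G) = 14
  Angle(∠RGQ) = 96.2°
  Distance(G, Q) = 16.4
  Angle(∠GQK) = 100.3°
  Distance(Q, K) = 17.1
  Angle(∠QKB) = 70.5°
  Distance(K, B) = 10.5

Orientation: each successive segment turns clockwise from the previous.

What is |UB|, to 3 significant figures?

2.38

∠GQK = 100.3° gives QK at -160° from the x-axis; with |QK| = 17.1, K = (-26.1, -18.6). ∠QKB = 70.5° gives KB at 90.5° from the x-axis; with |KB| = 10.5, B = (-26.2, -8.11). Then |UB| = |B − U| = 2.38.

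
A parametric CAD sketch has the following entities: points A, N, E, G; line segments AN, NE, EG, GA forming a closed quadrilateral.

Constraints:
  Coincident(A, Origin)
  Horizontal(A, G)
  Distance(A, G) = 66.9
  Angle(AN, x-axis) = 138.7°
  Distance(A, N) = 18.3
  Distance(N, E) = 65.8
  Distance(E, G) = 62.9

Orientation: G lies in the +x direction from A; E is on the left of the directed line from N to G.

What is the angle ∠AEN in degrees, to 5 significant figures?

15.991°

A is at the origin; A and G share the same y with |AG| = 66.9 and G in +x, so G = (66.9, 0). AN runs at 138.7° with |AN| = 18.3, so N = (-13.748, 12.078). E is determined by |NE| = 65.8 and |EG| = 62.9 together: it lies at the intersection of circle(N, 65.8) and circle(G, 62.9). With |NG| = 81.548, the foot of the radical line on NG is 43.062 from N and the perpendicular offset is √(65.8² − 43.062²) = 49.752. Taking the left-of-NG solution: E = (36.208, 54.904).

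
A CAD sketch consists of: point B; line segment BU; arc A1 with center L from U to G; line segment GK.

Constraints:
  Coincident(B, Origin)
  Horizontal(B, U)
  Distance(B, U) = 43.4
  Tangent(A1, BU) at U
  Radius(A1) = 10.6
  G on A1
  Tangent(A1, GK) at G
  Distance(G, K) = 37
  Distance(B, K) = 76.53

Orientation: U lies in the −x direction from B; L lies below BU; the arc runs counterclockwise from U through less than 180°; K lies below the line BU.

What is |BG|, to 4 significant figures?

54.28

Checks: |LG| = 10.60 ✓; ∠(LG, GK) = 90.00° ✓; |GK| = 37.00 ✓; |BK| = 76.53 ✓.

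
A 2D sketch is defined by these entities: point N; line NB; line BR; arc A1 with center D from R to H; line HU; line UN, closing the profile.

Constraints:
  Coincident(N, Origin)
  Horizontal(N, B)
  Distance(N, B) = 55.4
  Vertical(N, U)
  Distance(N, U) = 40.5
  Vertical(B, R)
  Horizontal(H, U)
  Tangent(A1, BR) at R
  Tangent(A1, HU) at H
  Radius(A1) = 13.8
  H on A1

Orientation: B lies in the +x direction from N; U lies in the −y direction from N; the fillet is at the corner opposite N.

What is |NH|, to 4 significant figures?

58.06

The virtual corner opposite N is at (55.40, -40.50). The tangent condition forces DR to be normal to BR and since A1 is tangent to HU there, DH ⟂ HU, with radius 13.8, so the center D sits 13.8 in from both sides at D = (41.60, -26.70). That places the tangent points at R = (55.40, -26.70) on BR and H = (41.60, -40.50) on HU. Then |NH| = |H − N| = 58.06.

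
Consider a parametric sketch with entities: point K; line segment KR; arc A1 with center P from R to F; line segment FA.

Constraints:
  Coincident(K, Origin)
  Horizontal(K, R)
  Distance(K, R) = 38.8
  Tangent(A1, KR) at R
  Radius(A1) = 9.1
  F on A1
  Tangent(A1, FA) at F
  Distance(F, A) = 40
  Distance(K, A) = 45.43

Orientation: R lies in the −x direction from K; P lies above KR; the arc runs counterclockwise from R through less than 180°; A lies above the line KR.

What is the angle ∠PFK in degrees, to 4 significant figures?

168.6°

Checks: ∠(PR, RK) = 90.00° ✓; |PR| = 9.100 ✓; |PF| = 9.100 ✓; ∠(PF, FA) = 90.00° ✓; |FA| = 40.00 ✓; |KA| = 45.43 ✓.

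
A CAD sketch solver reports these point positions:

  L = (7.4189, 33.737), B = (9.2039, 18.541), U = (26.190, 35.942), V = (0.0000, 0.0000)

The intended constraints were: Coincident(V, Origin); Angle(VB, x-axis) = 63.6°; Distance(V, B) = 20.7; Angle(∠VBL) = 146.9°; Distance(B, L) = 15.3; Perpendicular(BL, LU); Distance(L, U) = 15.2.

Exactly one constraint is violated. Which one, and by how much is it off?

Distance(L, U) = 15.2 — off by 3.70.

V = (0.00, 0.00) ✓; VB at 63.60° ✓; |VB| = 20.70 ✓; ∠VBL = 146.9° ✓; |BL| = 15.30 ✓; ∠(BL, LU) = 90.00° ✓; |LU| = 18.90 ✗.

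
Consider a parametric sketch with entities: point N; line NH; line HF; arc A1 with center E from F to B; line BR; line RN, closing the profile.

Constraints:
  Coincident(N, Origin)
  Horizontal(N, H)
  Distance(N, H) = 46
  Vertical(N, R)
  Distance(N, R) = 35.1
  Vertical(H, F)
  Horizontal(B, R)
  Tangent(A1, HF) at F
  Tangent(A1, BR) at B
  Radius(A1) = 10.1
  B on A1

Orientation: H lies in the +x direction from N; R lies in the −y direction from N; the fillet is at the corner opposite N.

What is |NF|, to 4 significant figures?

52.35

N is at the origin; N and H share the same y with |NH| = 46.0 and H on the +x side, so H = (46.00, 0.000). N and R share the same x with |NR| = 35.1 and R on the −y side, so R = (0.000, -35.10). The virtual corner opposite N is at (46.00, -35.10). A1 meets HF tangentially, so EF is at right angles to HF and since A1 is tangent to BR there, EB ⟂ BR, with radius 10.1, so the center E sits 10.1 in from both sides at E = (35.90, -25.00). That places the tangent points at F = (46.00, -25.00) on HF and B = (35.90, -35.10) on BR. Then |NF| = |F − N| = 52.35.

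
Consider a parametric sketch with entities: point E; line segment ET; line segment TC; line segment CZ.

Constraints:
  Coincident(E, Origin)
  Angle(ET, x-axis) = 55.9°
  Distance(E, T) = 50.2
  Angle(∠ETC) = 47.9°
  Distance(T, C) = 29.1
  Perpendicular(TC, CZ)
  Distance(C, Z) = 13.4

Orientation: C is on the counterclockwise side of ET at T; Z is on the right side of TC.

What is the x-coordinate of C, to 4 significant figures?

-0.6727

E is at the origin; ET runs at 55.9° with length 50.2, so T = 50.2·(cos 55.9°, sin 55.9°) = (28.14, 41.57). ∠ETC = 47.9°, so TC runs at 55.9° + (180° − 47.9°) = 188.0° from the x-axis; with |TC| = 29.1, C = T + 29.1·(cos 188.0°, sin 188.0°) = (-0.6727, 37.52). So C.x = -0.6727.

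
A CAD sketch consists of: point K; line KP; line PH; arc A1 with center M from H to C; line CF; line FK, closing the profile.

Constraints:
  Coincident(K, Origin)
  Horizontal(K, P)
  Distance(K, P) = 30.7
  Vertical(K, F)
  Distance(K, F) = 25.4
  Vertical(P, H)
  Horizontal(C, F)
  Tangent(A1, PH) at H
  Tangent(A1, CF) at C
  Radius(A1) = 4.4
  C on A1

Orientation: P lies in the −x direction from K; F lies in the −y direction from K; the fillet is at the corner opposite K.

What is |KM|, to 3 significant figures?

33.7

K is at the origin; KP is horizontal with |KP| = 30.7 and P on the −x side, so P = (-30.7, 0.00). K and F share the same x with |KF| = 25.4 and F on the −y side, so F = (0.00, -25.4). The virtual corner opposite K is at (-30.7, -25.4). The tangent condition forces MH to be normal to PH and A1 meets CF tangentially, so MC is at right angles to CF, with radius 4.4, so the center M sits 4.4 in from both sides at M = (-26.3, -21.0). Then |KM| = |M − K| = 33.7.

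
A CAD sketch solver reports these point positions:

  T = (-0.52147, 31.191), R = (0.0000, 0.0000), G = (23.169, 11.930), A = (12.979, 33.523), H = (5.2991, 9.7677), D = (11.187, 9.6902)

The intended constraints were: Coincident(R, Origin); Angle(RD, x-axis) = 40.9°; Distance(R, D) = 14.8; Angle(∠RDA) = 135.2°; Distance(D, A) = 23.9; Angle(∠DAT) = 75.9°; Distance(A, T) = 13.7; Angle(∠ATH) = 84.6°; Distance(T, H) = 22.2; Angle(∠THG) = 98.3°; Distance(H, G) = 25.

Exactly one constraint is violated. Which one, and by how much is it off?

Distance(H, G) = 25 — off by 7.00.

R = (0.00, 0.00) ✓; RD at 40.90° ✓; |RD| = 14.80 ✓; ∠RDA = 135.2° ✓; |DA| = 23.90 ✓; ∠DAT = 75.90° ✓; |AT| = 13.70 ✓; ∠ATH = 84.60° ✓; |TH| = 22.20 ✓; ∠THG = 98.30° ✓; |HG| = 18.00 ✗.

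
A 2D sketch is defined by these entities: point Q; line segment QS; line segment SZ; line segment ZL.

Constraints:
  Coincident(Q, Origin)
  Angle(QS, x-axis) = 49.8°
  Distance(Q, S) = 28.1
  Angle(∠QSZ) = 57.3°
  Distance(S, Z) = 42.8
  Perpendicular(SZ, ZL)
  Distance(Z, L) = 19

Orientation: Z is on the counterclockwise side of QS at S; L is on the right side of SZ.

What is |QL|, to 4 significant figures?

50.81

Q is at the origin; QS runs at 49.8° with length 28.1, so S = 28.1·(cos 49.8°, sin 49.8°) = (18.14, 21.46). ∠QSZ = 57.3°, so SZ runs at 49.8° + (180° − 57.3°) = 172.5° from the x-axis; with |SZ| = 42.8, Z = S + 42.8·(cos 172.5°, sin 172.5°) = (-24.30, 27.05). SZ ⟂ ZL; with |ZL| = 19.0 on the right of SZ, L = Z + 19.0·(0.1305, 0.9914) = (-21.82, 45.89). Then |QL| = |L − Q| = 50.81.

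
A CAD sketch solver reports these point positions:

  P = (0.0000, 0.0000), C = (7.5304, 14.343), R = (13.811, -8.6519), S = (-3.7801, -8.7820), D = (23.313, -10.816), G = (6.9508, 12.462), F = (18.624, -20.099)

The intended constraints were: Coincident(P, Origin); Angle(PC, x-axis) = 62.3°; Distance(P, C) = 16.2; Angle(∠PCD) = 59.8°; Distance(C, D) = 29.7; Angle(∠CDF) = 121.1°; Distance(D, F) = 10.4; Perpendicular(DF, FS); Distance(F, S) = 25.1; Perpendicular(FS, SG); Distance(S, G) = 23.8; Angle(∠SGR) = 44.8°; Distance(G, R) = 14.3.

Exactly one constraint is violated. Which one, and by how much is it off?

Distance(G, R) = 14.3 — off by 7.90.

P = (0.00, 0.00) ✓; PC at 62.30° ✓; |PC| = 16.20 ✓; ∠PCD = 59.80° ✓; |CD| = 29.70 ✓; ∠CDF = 121.1° ✓; |DF| = 10.40 ✓; ∠(DF, FS) = 90.00° ✓; |FS| = 25.10 ✓; ∠(FS, SG) = 90.00° ✓; |SG| = 23.80 ✓; ∠SGR = 44.80° ✓; |GR| = 22.20 ✗.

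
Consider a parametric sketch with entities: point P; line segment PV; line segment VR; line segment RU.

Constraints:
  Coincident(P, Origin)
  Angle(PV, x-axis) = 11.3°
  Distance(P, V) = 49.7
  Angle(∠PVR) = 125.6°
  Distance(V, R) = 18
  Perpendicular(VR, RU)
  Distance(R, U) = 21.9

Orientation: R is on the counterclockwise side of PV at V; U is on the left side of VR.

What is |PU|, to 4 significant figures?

50.45

P is at the origin; PV runs at 11.3° with length 49.7, so V = 49.7·(cos 11.3°, sin 11.3°) = (48.74, 9.739). ∠PVR = 125.6°, so VR runs at 11.3° + (180° − 125.6°) = 65.70° from the x-axis; with |VR| = 18.0, R = V + 18.0·(cos 65.70°, sin 65.70°) = (56.14, 26.14). VR ⟂ RU; with |RU| = 21.9 on the left of VR, U = R + 21.9·(-0.9114, 0.4115) = (36.18, 35.16). Then |PU| = |U − P| = 50.45.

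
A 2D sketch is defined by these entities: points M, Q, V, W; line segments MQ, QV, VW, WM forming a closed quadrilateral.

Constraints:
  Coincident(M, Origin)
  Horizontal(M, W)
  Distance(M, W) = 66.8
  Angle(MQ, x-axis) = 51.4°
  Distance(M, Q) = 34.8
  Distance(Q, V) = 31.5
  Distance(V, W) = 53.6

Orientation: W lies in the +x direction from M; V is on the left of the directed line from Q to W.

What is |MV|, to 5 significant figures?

66.135

M is at the origin; MW is horizontal with |MW| = 66.8 and W in +x, so W = (66.8, 0). MQ runs at 51.4° with |MQ| = 34.8, so Q = (21.711, 27.197). V is determined by |QV| = 31.5 and |VW| = 53.6 together: it lies at the intersection of circle(Q, 31.5) and circle(W, 53.6). With |QW| = 52.656, the foot of the radical line on QW is 8.4698 from Q and the perpendicular offset is √(31.5² − 8.4698²) = 30.340. Taking the left-of-QW solution: V = (44.634, 48.802).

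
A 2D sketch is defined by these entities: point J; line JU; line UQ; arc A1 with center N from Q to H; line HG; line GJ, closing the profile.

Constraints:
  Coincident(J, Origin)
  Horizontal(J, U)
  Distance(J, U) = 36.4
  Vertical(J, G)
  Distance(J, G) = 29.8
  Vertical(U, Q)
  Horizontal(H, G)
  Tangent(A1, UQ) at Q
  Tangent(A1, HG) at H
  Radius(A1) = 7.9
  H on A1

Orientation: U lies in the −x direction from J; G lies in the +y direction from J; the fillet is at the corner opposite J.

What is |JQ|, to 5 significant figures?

42.480

J is at the origin; JU is horizontal with |JU| = 36.4 and U on the −x side, so U = (-36.400, 0.0000). J and G share the same x with |JG| = 29.8 and G on the +y side, so G = (0.0000, 29.800). The virtual corner opposite J is at (-36.400, 29.800). Since A1 is tangent to UQ there, NQ ⟂ UQ and tangency of A1 to HG means the radius NH is perpendicular to HG, with radius 7.9, so the center N sits 7.9 in from both sides at N = (-28.500, 21.900). That places the tangent points at Q = (-36.400, 21.900) on UQ and H = (-28.500, 29.800) on HG. Then |JQ| = |Q − J| = 42.480.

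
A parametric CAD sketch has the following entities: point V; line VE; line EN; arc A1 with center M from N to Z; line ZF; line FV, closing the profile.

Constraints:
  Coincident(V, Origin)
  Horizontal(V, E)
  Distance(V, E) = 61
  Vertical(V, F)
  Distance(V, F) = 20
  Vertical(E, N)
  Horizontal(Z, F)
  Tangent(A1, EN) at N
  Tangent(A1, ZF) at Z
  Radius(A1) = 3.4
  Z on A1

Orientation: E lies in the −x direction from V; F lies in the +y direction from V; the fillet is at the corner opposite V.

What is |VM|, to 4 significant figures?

59.94

V is at the origin; VE is horizontal with |VE| = 61.0 and E on the −x side, so E = (-61.00, 0.000). VF is vertical with |VF| = 20.0 and F on the +y side, so F = (0.000, 20.00). The virtual corner opposite V is at (-61.00, 20.00). Tangency of A1 to EN means the radius MN is perpendicular to EN and tangency of A1 to ZF means the radius MZ is perpendicular to ZF, with radius 3.4, so the center M sits 3.4 in from both sides at M = (-57.60, 16.60). Then |VM| = |M − V| = 59.94.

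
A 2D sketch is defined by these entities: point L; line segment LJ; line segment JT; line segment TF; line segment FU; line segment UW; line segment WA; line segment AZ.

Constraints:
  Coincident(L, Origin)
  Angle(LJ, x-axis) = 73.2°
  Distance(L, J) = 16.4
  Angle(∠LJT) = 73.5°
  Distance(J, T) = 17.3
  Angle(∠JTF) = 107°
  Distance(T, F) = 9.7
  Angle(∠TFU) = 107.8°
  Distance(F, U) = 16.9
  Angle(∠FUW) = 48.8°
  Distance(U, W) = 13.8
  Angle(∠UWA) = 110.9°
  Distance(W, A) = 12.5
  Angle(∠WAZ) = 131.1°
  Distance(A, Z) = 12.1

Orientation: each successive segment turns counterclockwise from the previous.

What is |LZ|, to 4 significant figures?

26.13

L is at the origin; LJ runs at 73.2° with length 16.4, so J = (4.740, 15.70). ∠LJT = 73.5° gives JT at 179.7° from the x-axis; with |JT| = 17.3, T = (-12.56, 15.79). ∠JTF = 107.0° gives TF at -107.3° from the x-axis; with |TF| = 9.7, F = (-15.44, 6.529). ∠TFU = 107.8° gives FU at -35.10° from the x-axis; with |FU| = 16.9, U = (-1.617, -3.188). ∠FUW = 48.8° gives UW at 96.10° from the x-axis; with |UW| = 13.8, W = (-3.084, 10.53). ∠UWA = 110.9° gives WA at 165.2° from the x-axis; with |WA| = 12.5, A = (-15.17, 13.73). ∠WAZ = 131.1° gives AZ at -145.9° from the x-axis; with |AZ| = 12.1, Z = (-25.19, 6.943). Then |LZ| = |Z − L| = 26.13.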